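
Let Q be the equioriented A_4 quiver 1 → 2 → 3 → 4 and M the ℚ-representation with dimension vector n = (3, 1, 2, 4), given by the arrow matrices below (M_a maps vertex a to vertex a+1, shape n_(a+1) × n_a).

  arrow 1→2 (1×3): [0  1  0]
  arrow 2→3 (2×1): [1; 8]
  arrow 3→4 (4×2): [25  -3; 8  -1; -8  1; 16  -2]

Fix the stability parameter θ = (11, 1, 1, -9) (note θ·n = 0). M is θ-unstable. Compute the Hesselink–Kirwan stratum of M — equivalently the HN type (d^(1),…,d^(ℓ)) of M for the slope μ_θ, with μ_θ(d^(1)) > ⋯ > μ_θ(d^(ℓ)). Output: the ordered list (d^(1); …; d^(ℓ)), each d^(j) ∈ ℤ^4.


Barcode: M ≅ I[1,1]^2, I[1,4], I[3,4], I[4,4]^2. HN layers by μ_θ (4 steps, strictly decreasing):
  μ^(1)=11; μ^(2)=1; μ^(3)=-4; μ^(4)=-9

((2, 0, 0, 0); (1, 1, 1, 1); (0, 0, 1, 1); (0, 0, 0, 2))


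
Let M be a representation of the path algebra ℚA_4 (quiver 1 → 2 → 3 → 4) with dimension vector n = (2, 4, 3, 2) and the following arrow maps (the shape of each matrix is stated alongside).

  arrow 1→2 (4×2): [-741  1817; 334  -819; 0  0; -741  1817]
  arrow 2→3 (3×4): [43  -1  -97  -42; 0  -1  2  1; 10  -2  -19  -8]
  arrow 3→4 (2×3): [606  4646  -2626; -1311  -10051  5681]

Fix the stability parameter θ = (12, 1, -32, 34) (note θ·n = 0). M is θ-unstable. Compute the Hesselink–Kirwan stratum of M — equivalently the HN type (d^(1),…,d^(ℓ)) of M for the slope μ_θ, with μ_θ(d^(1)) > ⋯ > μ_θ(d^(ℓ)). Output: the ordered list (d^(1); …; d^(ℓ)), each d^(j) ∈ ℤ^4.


Barcode: M ≅ I[1,2], I[1,3], I[2,3], I[2,4], I[4,4]. HN layers by μ_θ (4 steps, strictly decreasing):
  μ^(1)=34; μ^(2)=13/2; μ^(3)=-19/3; μ^(4)=-31/2

((0, 0, 0, 2); (1, 1, 0, 0); (1, 1, 1, 0); (0, 2, 2, 0))


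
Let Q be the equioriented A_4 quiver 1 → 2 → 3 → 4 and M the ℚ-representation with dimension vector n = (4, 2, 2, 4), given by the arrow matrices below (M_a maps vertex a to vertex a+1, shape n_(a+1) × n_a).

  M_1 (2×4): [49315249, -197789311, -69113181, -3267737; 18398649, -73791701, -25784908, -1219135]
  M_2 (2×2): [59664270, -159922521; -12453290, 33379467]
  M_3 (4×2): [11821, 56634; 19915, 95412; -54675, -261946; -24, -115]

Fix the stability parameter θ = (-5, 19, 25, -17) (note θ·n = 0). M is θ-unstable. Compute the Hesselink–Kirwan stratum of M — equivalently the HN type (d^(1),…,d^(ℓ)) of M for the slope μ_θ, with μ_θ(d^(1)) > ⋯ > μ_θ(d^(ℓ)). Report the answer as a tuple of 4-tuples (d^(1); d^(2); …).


Via rank(M_{q-1}∘⋯∘M_p): M ≅ I[1,1]^2, I[1,2], I[1,4], I[3,4], I[4,4]^2.
μ_θ-semistable layers: μ^(1)=19; μ^(2)=9; μ^(3)=4; μ^(4)=-5; μ^(5)=-17

((0, 1, 0, 0); (0, 1, 1, 1); (0, 0, 1, 1); (4, 0, 0, 0); (0, 0, 0, 2))


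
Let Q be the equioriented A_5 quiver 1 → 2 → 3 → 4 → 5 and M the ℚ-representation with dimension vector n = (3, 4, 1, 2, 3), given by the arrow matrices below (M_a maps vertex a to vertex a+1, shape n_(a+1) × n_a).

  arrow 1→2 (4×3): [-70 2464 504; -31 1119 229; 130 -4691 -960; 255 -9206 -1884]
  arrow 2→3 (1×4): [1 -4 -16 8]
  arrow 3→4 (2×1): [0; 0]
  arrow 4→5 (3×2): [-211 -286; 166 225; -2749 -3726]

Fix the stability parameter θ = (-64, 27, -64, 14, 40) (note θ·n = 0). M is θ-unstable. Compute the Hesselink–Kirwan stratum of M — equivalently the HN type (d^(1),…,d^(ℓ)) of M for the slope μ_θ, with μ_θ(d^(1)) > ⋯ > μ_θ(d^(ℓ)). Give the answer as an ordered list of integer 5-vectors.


Interval decomposition of M: I[1,2]^2, I[1,3], I[2,2], I[4,5]^2, I[5,5].
HN type (ℓ=5): μ^(1)=40; μ^(2)=27; μ^(3)=14; μ^(4)=-37/2; μ^(5)=-64

((0, 0, 0, 0, 3); (0, 3, 0, 0, 0); (0, 0, 0, 2, 0); (0, 1, 1, 0, 0); (3, 0, 0, 0, 0))


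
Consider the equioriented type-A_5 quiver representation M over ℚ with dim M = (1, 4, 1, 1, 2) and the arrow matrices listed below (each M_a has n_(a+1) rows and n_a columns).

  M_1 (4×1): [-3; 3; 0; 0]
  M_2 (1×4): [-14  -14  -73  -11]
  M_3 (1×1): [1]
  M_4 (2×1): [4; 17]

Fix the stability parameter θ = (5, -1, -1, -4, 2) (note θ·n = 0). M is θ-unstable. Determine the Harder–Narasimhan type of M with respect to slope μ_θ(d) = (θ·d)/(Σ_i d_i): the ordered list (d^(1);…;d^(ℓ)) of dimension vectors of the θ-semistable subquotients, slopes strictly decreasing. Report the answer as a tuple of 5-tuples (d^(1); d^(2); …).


Interval decomposition of M: I[1,2], I[2,2]^2, I[2,5], I[5,5].
HN type (ℓ=3): μ^(1)=2; μ^(2)=-1; μ^(3)=-2

((1, 1, 0, 0, 2); (0, 2, 0, 0, 0); (0, 1, 1, 1, 0))


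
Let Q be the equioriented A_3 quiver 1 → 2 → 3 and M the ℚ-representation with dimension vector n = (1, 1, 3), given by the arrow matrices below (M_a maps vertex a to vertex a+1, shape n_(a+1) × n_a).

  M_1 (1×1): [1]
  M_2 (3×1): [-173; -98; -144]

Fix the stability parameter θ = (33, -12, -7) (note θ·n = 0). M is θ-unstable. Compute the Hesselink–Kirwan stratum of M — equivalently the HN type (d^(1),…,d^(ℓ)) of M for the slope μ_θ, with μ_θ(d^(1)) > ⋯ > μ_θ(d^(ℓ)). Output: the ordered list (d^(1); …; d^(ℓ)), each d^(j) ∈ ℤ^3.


Barcode: M ≅ I[1,3], I[3,3]^2. HN layers by μ_θ (2 steps, strictly decreasing):
  μ^(1)=14/3; μ^(2)=-7

((1, 1, 1); (0, 0, 2))


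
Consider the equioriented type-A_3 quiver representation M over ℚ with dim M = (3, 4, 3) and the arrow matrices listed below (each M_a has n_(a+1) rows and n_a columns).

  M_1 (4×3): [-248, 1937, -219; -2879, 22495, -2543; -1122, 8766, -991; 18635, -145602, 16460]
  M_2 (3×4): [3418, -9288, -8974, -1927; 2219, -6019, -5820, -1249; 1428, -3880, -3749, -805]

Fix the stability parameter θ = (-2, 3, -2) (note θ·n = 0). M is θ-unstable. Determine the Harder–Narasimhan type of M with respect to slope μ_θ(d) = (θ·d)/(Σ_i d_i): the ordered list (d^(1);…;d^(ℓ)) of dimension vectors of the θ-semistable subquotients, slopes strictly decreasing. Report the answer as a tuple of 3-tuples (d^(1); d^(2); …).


Barcode: M ≅ I[1,2], I[1,3]^2, I[2,3]. HN layers by μ_θ (3 steps, strictly decreasing):
  μ^(1)=3; μ^(2)=1/2; μ^(3)=-2

((0, 1, 0); (0, 3, 3); (3, 0, 0))


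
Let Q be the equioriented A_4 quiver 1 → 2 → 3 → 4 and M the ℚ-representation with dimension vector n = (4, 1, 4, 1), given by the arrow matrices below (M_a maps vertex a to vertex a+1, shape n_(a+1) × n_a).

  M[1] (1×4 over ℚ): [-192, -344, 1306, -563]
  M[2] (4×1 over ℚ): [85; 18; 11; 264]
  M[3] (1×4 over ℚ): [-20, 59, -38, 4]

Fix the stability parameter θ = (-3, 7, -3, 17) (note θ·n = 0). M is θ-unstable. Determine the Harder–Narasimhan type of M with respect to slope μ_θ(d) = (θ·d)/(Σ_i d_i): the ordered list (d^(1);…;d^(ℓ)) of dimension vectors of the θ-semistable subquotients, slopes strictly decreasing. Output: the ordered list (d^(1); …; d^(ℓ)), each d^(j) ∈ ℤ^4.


Interval decomposition of M: I[1,1]^3, I[1,3], I[3,3]^2, I[3,4].
HN type (ℓ=3): μ^(1)=17; μ^(2)=2; μ^(3)=-3

((0, 0, 0, 1); (0, 1, 1, 0); (4, 0, 3, 0))


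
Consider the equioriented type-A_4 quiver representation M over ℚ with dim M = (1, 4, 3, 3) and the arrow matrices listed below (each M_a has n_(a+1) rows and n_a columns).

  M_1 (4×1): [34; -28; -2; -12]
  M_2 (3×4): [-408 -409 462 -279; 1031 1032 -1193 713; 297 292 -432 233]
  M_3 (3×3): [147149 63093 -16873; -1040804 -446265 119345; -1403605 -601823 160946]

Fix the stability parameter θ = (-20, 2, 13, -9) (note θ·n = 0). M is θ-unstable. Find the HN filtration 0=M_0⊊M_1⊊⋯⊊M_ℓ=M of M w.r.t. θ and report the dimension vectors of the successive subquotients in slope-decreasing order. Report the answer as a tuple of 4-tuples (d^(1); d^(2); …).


Via rank(M_{q-1}∘⋯∘M_p): M ≅ I[1,4], I[2,2], I[2,4]^2.
μ_θ-semistable layers: μ^(1)=2; μ^(2)=-20

((0, 4, 3, 3); (1, 0, 0, 0))


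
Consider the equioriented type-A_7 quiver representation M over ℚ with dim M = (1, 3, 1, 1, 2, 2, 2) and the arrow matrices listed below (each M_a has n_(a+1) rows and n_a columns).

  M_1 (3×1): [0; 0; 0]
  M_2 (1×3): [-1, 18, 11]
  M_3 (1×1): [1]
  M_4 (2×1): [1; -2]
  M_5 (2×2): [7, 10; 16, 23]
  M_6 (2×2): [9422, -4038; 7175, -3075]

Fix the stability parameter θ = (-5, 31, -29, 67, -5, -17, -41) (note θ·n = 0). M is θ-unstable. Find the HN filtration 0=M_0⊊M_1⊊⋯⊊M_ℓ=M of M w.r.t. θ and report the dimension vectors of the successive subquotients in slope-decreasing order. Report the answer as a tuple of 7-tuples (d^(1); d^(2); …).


Via rank(M_{q-1}∘⋯∘M_p): M ≅ I[1,1], I[2,2]^2, I[2,7], I[5,6], I[7,7].
μ_θ-semistable layers: μ^(1)=31; μ^(2)=1; μ^(3)=-5; μ^(4)=-11; μ^(5)=-41

((0, 2, 0, 0, 0, 0, 0); (0, 1, 1, 1, 1, 1, 1); (1, 0, 0, 0, 0, 0, 0); (0, 0, 0, 0, 1, 1, 0); (0, 0, 0, 0, 0, 0, 1))


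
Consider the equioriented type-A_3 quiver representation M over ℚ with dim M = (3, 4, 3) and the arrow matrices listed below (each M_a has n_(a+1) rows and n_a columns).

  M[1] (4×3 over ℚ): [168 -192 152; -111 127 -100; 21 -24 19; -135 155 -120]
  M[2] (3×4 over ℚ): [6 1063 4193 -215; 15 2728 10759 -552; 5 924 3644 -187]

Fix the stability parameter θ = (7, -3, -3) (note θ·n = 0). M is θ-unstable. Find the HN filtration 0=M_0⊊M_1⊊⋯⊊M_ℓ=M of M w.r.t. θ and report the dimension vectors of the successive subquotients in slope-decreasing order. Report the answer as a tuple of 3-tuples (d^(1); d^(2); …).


Interval decomposition of M: I[1,1], I[1,3]^2, I[2,2], I[2,3].
HN type (ℓ=3): μ^(1)=7; μ^(2)=1/3; μ^(3)=-3

((1, 0, 0); (2, 2, 2); (0, 2, 1))


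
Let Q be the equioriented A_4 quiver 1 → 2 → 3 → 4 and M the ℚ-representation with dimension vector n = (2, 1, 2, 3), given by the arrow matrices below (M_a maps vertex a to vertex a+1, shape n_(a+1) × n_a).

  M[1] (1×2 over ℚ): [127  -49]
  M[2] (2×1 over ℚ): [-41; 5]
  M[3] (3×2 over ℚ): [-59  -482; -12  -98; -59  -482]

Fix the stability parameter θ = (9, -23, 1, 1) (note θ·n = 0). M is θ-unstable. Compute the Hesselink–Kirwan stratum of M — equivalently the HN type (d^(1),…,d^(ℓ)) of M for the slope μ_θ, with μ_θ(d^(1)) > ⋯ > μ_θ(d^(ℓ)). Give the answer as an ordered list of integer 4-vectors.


Barcode: M ≅ I[1,1], I[1,4], I[3,4], I[4,4]. HN layers by μ_θ (3 steps, strictly decreasing):
  μ^(1)=9; μ^(2)=1; μ^(3)=-7

((1, 0, 0, 0); (0, 0, 2, 3); (1, 1, 0, 0))


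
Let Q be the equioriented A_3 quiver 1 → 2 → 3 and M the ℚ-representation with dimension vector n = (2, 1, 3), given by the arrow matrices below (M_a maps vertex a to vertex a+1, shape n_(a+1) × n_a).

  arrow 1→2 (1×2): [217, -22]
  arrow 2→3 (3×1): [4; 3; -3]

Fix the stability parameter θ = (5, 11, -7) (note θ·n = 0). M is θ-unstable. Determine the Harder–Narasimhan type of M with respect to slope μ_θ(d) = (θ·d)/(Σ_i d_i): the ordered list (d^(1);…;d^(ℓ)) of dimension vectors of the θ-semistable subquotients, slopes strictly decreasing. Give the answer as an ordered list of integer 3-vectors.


Via rank(M_{q-1}∘⋯∘M_p): M ≅ I[1,1], I[1,3], I[3,3]^2.
μ_θ-semistable layers: μ^(1)=5; μ^(2)=3; μ^(3)=-7

((1, 0, 0); (1, 1, 1); (0, 0, 2))


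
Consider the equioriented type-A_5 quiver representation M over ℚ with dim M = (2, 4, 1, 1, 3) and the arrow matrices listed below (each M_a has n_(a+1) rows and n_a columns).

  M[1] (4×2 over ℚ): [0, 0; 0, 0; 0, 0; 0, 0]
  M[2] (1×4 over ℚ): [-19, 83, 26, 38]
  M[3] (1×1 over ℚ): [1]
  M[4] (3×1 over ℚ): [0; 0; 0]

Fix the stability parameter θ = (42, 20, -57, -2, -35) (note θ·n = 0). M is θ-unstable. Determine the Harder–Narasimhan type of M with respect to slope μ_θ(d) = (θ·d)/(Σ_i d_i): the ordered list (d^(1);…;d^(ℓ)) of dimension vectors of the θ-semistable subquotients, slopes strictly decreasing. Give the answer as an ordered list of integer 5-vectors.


Via rank(M_{q-1}∘⋯∘M_p): M ≅ I[1,1]^2, I[2,2]^3, I[2,4], I[5,5]^3.
μ_θ-semistable layers: μ^(1)=42; μ^(2)=20; μ^(3)=-2; μ^(4)=-37/2; μ^(5)=-35

((2, 0, 0, 0, 0); (0, 3, 0, 0, 0); (0, 0, 0, 1, 0); (0, 1, 1, 0, 0); (0, 0, 0, 0, 3))


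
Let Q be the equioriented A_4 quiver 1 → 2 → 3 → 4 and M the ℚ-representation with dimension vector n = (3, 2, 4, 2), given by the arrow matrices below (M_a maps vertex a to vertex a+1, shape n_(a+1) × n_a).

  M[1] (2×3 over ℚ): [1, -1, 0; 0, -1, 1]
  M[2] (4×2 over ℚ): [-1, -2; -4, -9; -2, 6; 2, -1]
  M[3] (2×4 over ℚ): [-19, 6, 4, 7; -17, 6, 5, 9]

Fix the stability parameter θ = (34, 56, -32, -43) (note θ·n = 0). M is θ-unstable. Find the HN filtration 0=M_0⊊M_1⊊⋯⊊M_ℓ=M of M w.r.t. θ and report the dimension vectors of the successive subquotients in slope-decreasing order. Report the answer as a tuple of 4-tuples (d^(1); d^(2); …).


Barcode: M ≅ I[1,1], I[1,3], I[1,4], I[3,3], I[3,4]. HN layers by μ_θ (5 steps, strictly decreasing):
  μ^(1)=34; μ^(2)=58/3; μ^(3)=15/4; μ^(4)=-32; μ^(5)=-75/2

((1, 0, 0, 0); (1, 1, 1, 0); (1, 1, 1, 1); (0, 0, 1, 0); (0, 0, 1, 1))


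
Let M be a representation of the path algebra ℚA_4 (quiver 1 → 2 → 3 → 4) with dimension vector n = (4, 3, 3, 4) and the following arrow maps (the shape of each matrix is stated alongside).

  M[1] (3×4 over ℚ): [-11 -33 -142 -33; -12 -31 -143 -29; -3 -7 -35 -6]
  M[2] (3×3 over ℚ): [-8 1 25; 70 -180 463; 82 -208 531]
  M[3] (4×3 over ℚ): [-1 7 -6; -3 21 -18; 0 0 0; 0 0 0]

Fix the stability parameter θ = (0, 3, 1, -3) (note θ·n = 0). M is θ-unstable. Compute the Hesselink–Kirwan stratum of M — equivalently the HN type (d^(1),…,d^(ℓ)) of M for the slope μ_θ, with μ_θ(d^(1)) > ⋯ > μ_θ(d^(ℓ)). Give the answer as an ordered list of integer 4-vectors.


Barcode: M ≅ I[1,1], I[1,3]^2, I[1,4], I[4,4]^3. HN layers by μ_θ (4 steps, strictly decreasing):
  μ^(1)=2; μ^(2)=1/3; μ^(3)=0; μ^(4)=-3

((0, 2, 2, 0); (0, 1, 1, 1); (4, 0, 0, 0); (0, 0, 0, 3))


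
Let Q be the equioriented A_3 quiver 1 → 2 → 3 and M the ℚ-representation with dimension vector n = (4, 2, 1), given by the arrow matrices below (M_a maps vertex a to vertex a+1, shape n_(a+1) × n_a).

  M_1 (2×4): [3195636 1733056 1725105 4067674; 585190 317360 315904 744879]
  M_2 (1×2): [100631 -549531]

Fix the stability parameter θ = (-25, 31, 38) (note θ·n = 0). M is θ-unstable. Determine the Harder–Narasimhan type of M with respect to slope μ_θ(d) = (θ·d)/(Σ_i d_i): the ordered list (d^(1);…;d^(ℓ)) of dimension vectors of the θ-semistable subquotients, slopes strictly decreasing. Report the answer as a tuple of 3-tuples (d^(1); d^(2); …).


Interval decomposition of M: I[1,1]^2, I[1,2], I[1,3].
HN type (ℓ=3): μ^(1)=38; μ^(2)=31; μ^(3)=-25

((0, 0, 1); (0, 2, 0); (4, 0, 0))


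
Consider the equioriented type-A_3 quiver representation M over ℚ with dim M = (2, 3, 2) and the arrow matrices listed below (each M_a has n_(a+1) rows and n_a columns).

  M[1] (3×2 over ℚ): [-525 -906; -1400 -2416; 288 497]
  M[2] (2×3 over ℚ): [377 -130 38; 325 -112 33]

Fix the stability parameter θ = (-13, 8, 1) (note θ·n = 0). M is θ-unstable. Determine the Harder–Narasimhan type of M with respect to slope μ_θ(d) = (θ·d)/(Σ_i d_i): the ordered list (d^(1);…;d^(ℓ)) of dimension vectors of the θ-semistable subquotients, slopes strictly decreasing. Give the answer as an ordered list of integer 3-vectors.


Via rank(M_{q-1}∘⋯∘M_p): M ≅ I[1,3]^2, I[2,2].
μ_θ-semistable layers: μ^(1)=8; μ^(2)=9/2; μ^(3)=-13

((0, 1, 0); (0, 2, 2); (2, 0, 0))


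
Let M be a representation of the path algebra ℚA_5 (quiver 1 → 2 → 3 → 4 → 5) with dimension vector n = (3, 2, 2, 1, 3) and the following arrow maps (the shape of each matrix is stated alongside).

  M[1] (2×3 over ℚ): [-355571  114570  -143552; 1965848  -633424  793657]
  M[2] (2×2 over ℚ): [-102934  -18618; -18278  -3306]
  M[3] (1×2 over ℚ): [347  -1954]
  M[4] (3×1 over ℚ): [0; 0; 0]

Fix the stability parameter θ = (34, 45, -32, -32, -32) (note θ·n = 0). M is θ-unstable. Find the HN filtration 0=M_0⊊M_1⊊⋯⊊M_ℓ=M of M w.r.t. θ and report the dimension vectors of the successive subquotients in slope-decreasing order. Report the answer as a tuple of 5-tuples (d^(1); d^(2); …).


Interval decomposition of M: I[1,1], I[1,2], I[1,4], I[3,3], I[5,5]^3.
HN type (ℓ=4): μ^(1)=45; μ^(2)=34; μ^(3)=15/4; μ^(4)=-32

((0, 1, 0, 0, 0); (2, 0, 0, 0, 0); (1, 1, 1, 1, 0); (0, 0, 1, 0, 3))


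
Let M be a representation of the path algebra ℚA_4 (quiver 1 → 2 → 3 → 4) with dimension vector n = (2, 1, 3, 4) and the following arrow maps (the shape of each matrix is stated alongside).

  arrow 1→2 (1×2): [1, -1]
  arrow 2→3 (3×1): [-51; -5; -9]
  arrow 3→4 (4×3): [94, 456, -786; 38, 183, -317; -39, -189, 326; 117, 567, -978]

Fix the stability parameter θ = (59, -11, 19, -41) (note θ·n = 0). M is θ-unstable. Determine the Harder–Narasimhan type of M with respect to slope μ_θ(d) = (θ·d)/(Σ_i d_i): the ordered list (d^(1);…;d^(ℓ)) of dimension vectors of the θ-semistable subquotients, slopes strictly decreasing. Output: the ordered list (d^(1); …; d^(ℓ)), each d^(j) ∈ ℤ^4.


Interval decomposition of M: I[1,1], I[1,3], I[3,4]^2, I[4,4]^2.
HN type (ℓ=4): μ^(1)=59; μ^(2)=67/3; μ^(3)=-11; μ^(4)=-41

((1, 0, 0, 0); (1, 1, 1, 0); (0, 0, 2, 2); (0, 0, 0, 2))


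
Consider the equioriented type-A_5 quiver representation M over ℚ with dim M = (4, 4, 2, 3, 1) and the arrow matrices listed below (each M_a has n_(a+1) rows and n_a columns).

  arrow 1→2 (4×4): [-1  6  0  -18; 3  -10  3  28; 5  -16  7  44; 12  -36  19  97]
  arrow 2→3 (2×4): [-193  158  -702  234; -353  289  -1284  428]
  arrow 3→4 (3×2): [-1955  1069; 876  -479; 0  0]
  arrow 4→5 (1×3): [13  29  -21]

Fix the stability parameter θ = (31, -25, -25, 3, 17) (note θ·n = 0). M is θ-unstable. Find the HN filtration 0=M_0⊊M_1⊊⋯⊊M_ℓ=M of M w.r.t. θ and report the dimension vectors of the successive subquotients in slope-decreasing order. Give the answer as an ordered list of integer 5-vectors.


Barcode: M ≅ I[1,2]^2, I[1,4], I[1,5], I[4,4]. HN layers by μ_θ (3 steps, strictly decreasing):
  μ^(1)=17; μ^(2)=3; μ^(3)=-19/3

((0, 0, 0, 0, 1); (2, 2, 0, 3, 0); (2, 2, 2, 0, 0))


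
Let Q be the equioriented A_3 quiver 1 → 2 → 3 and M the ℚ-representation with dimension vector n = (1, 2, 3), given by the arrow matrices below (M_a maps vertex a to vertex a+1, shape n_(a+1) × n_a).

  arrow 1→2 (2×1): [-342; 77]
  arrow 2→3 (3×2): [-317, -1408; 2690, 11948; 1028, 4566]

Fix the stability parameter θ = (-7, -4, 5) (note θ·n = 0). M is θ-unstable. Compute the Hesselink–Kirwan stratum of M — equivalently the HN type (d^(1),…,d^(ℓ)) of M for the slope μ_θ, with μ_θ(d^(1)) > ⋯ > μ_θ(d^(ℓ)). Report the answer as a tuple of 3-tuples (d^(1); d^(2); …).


Barcode: M ≅ I[1,3], I[2,3], I[3,3]. HN layers by μ_θ (3 steps, strictly decreasing):
  μ^(1)=5; μ^(2)=-4; μ^(3)=-7

((0, 0, 3); (0, 2, 0); (1, 0, 0))


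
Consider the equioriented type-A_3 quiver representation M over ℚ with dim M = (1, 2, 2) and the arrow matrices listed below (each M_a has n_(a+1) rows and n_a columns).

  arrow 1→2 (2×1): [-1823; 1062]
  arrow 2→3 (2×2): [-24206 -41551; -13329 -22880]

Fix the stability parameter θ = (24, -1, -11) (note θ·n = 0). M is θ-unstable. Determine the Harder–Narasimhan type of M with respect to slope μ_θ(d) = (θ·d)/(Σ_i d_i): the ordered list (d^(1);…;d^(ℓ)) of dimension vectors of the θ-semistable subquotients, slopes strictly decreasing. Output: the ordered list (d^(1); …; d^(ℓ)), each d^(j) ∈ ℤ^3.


Barcode: M ≅ I[1,3], I[2,3]. HN layers by μ_θ (2 steps, strictly decreasing):
  μ^(1)=4; μ^(2)=-6

((1, 1, 1); (0, 1, 1))


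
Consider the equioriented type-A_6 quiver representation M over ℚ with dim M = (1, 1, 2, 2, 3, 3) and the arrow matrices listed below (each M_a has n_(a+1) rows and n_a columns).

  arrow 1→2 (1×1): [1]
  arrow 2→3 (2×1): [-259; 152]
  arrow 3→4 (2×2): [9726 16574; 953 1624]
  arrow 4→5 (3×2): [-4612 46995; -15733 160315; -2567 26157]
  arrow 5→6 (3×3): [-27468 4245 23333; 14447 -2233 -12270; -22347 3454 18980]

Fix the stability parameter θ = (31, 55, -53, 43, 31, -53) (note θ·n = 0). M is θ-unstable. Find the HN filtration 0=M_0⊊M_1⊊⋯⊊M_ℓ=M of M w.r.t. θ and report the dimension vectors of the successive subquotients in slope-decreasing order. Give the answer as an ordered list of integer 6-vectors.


Via rank(M_{q-1}∘⋯∘M_p): M ≅ I[1,6], I[3,6], I[5,6].
μ_θ-semistable layers: μ^(1)=9; μ^(2)=7; μ^(3)=-11; μ^(4)=-53

((1, 1, 1, 1, 1, 1); (0, 0, 0, 1, 1, 1); (0, 0, 0, 0, 1, 1); (0, 0, 1, 0, 0, 0))


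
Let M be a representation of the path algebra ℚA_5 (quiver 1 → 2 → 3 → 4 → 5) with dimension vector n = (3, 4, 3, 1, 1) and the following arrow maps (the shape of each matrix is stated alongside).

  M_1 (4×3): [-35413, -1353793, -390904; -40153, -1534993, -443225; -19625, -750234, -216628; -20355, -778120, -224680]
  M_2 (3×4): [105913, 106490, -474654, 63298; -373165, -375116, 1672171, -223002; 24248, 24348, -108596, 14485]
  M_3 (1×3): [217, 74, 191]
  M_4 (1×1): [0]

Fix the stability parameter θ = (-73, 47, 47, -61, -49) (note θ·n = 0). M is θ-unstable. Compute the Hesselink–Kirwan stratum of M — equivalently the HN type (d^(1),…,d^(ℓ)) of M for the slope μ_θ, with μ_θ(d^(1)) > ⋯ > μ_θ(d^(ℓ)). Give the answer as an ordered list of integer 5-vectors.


Barcode: M ≅ I[1,3]^2, I[1,4], I[2,2], I[5,5]. HN layers by μ_θ (4 steps, strictly decreasing):
  μ^(1)=47; μ^(2)=11; μ^(3)=-49; μ^(4)=-73

((0, 3, 2, 0, 0); (0, 1, 1, 1, 0); (0, 0, 0, 0, 1); (3, 0, 0, 0, 0))


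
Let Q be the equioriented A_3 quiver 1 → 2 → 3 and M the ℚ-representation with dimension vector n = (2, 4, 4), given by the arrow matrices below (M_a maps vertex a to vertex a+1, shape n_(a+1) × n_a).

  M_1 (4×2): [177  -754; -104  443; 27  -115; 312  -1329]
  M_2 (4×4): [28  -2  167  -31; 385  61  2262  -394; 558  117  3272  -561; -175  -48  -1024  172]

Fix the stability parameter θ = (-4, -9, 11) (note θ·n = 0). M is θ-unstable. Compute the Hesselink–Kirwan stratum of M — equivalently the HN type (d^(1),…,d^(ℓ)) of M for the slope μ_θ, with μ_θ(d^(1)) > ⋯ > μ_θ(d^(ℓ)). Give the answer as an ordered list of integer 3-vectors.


Interval decomposition of M: I[1,3]^2, I[2,3]^2.
HN type (ℓ=3): μ^(1)=11; μ^(2)=-13/2; μ^(3)=-9

((0, 0, 4); (2, 2, 0); (0, 2, 0))


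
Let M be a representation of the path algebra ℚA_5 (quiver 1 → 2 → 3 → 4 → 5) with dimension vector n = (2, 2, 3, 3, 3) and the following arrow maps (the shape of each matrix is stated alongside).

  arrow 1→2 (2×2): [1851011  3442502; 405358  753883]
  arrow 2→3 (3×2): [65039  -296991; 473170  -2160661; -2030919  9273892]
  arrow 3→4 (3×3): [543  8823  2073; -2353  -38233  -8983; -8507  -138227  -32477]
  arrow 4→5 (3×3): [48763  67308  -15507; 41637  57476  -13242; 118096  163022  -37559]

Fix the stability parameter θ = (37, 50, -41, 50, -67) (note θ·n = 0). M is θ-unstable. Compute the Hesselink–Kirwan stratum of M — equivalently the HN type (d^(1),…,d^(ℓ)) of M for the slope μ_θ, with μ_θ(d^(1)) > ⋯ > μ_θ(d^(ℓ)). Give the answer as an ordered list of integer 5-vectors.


Barcode: M ≅ I[1,3]^2, I[3,5], I[4,5]^2. HN layers by μ_θ (3 steps, strictly decreasing):
  μ^(1)=46/3; μ^(2)=-17/2; μ^(3)=-41

((2, 2, 2, 0, 0); (0, 0, 0, 3, 3); (0, 0, 1, 0, 0))


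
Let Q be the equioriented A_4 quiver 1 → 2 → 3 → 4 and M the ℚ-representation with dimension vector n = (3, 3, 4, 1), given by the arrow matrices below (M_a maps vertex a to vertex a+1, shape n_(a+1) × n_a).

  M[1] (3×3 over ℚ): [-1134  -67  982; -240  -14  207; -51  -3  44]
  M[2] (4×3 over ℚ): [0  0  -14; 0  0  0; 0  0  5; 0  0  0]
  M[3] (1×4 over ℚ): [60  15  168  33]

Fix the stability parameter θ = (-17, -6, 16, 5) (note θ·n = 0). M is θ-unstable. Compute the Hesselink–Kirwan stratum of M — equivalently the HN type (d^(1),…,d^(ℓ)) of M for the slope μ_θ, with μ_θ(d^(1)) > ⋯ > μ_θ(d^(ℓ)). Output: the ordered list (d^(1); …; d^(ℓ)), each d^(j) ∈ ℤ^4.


Barcode: M ≅ I[1,2]^2, I[1,3], I[3,3]^2, I[3,4]. HN layers by μ_θ (4 steps, strictly decreasing):
  μ^(1)=16; μ^(2)=21/2; μ^(3)=-6; μ^(4)=-17

((0, 0, 3, 0); (0, 0, 1, 1); (0, 3, 0, 0); (3, 0, 0, 0))


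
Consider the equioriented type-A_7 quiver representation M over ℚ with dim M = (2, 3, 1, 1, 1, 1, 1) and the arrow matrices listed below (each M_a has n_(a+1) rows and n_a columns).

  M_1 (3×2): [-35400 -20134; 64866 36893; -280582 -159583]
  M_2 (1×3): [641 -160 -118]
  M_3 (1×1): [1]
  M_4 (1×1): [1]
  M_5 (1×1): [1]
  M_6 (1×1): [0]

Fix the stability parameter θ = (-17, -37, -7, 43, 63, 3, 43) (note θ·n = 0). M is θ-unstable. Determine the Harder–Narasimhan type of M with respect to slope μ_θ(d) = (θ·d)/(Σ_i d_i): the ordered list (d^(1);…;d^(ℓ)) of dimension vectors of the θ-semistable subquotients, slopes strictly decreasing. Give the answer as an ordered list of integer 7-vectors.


Barcode: M ≅ I[1,2], I[1,6], I[2,2], I[7,7]. HN layers by μ_θ (5 steps, strictly decreasing):
  μ^(1)=43; μ^(2)=109/3; μ^(3)=-7; μ^(4)=-27; μ^(5)=-37

((0, 0, 0, 0, 0, 0, 1); (0, 0, 0, 1, 1, 1, 0); (0, 0, 1, 0, 0, 0, 0); (2, 2, 0, 0, 0, 0, 0); (0, 1, 0, 0, 0, 0, 0))


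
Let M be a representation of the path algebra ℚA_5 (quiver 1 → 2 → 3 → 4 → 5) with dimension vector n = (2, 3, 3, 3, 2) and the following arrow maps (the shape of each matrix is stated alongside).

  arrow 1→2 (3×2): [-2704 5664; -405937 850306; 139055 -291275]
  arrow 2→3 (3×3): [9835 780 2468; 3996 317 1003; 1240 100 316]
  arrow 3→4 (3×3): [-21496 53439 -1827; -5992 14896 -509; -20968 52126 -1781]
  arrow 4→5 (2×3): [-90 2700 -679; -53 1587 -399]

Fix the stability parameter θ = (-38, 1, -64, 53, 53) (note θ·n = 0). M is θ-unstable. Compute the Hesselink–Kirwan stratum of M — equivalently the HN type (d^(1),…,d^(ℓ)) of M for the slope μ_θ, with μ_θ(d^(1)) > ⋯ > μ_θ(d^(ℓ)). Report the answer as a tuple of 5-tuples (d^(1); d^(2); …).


Barcode: M ≅ I[1,2], I[1,5], I[2,3], I[3,5], I[4,4]. HN layers by μ_θ (5 steps, strictly decreasing):
  μ^(1)=53; μ^(2)=1; μ^(3)=-63/2; μ^(4)=-38; μ^(5)=-64

((0, 0, 0, 3, 2); (0, 1, 0, 0, 0); (0, 2, 2, 0, 0); (2, 0, 0, 0, 0); (0, 0, 1, 0, 0))


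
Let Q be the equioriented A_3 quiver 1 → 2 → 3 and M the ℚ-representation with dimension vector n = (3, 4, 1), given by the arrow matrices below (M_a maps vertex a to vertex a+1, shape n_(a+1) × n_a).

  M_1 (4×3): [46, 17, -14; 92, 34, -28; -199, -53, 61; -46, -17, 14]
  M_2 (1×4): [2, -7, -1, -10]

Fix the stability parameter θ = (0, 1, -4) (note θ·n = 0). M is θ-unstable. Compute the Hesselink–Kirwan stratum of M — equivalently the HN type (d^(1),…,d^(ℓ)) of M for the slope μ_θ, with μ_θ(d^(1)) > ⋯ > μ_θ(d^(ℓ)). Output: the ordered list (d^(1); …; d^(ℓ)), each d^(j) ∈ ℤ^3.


Interval decomposition of M: I[1,1], I[1,2], I[1,3], I[2,2]^2.
HN type (ℓ=3): μ^(1)=1; μ^(2)=0; μ^(3)=-1

((0, 3, 0); (2, 0, 0); (1, 1, 1))


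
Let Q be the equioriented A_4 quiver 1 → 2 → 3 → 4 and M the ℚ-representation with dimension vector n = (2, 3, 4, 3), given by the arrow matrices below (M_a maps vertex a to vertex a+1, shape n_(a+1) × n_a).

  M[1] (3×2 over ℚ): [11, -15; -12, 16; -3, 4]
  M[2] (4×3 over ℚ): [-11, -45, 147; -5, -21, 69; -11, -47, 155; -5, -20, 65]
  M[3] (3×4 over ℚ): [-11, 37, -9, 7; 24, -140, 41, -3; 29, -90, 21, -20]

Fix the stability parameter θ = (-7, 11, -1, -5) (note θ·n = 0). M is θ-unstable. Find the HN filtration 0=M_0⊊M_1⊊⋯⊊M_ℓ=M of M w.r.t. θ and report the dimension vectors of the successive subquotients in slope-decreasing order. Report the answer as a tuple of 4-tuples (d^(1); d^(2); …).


Via rank(M_{q-1}∘⋯∘M_p): M ≅ I[1,2], I[1,3], I[2,4], I[3,4]^2.
μ_θ-semistable layers: μ^(1)=11; μ^(2)=5; μ^(3)=5/3; μ^(4)=-3; μ^(5)=-7

((0, 1, 0, 0); (0, 1, 1, 0); (0, 1, 1, 1); (0, 0, 2, 2); (2, 0, 0, 0))


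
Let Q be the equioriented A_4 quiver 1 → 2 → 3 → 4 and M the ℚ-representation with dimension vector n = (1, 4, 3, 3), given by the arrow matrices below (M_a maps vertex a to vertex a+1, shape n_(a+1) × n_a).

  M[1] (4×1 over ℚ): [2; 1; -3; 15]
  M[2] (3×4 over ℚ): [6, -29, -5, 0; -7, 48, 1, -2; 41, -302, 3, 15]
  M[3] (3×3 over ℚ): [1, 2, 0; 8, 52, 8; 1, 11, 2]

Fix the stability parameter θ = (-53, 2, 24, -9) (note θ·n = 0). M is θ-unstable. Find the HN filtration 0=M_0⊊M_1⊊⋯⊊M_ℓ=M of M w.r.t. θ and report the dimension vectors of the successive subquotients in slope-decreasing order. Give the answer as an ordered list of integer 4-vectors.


Interval decomposition of M: I[1,4], I[2,2], I[2,3], I[2,4], I[4,4].
HN type (ℓ=5): μ^(1)=24; μ^(2)=15/2; μ^(3)=2; μ^(4)=-9; μ^(5)=-53

((0, 0, 1, 0); (0, 0, 2, 2); (0, 4, 0, 0); (0, 0, 0, 1); (1, 0, 0, 0))


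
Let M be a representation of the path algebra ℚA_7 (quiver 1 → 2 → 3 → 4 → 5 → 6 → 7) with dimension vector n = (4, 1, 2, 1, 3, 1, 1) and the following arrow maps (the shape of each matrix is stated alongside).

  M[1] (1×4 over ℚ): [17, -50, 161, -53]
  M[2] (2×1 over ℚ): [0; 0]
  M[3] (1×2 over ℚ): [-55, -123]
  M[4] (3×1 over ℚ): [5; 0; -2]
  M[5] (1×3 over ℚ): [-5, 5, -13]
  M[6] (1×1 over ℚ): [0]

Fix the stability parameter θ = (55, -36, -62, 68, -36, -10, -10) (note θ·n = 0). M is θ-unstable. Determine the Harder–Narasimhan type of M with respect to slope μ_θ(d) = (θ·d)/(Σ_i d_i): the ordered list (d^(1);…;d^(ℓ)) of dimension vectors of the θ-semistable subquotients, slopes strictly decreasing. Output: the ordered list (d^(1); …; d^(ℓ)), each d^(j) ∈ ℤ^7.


Barcode: M ≅ I[1,1]^3, I[1,2], I[3,3], I[3,6], I[5,5]^2, I[7,7]. HN layers by μ_θ (6 steps, strictly decreasing):
  μ^(1)=55; μ^(2)=19/2; μ^(3)=22/3; μ^(4)=-10; μ^(5)=-36; μ^(6)=-62

((3, 0, 0, 0, 0, 0, 0); (1, 1, 0, 0, 0, 0, 0); (0, 0, 0, 1, 1, 1, 0); (0, 0, 0, 0, 0, 0, 1); (0, 0, 0, 0, 2, 0, 0); (0, 0, 2, 0, 0, 0, 0))


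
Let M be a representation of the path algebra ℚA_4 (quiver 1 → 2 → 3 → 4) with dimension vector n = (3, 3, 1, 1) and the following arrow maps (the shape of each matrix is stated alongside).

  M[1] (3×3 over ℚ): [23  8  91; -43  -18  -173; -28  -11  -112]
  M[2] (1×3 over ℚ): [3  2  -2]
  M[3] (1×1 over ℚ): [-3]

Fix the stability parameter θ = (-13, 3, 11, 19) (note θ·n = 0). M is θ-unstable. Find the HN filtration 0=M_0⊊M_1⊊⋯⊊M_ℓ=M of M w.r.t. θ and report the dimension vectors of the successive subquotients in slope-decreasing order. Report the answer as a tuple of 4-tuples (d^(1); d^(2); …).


Interval decomposition of M: I[1,2]^2, I[1,4].
HN type (ℓ=4): μ^(1)=19; μ^(2)=11; μ^(3)=3; μ^(4)=-13

((0, 0, 0, 1); (0, 0, 1, 0); (0, 3, 0, 0); (3, 0, 0, 0))


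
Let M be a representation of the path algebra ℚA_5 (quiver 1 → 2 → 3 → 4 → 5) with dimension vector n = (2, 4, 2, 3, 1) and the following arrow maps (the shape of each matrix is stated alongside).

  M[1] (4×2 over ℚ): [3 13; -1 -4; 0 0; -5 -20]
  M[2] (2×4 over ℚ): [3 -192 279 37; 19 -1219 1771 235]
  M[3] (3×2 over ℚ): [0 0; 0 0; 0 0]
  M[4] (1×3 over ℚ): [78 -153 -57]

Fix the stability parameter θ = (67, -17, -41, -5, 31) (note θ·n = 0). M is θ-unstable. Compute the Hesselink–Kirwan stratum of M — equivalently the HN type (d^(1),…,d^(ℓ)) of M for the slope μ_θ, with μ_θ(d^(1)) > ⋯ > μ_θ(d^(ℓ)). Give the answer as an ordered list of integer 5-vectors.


Interval decomposition of M: I[1,3]^2, I[2,2]^2, I[4,4]^2, I[4,5].
HN type (ℓ=4): μ^(1)=31; μ^(2)=3; μ^(3)=-5; μ^(4)=-17

((0, 0, 0, 0, 1); (2, 2, 2, 0, 0); (0, 0, 0, 3, 0); (0, 2, 0, 0, 0))


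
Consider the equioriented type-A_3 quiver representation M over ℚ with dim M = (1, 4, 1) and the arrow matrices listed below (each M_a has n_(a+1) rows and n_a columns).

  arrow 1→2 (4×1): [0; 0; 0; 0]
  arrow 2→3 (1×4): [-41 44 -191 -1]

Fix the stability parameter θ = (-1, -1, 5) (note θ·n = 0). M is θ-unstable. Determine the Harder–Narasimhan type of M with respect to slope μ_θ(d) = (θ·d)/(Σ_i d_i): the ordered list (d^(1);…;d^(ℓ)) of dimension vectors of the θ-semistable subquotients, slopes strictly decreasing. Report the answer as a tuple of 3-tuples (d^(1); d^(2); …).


Interval decomposition of M: I[1,1], I[2,2]^3, I[2,3].
HN type (ℓ=2): μ^(1)=5; μ^(2)=-1

((0, 0, 1); (1, 4, 0))


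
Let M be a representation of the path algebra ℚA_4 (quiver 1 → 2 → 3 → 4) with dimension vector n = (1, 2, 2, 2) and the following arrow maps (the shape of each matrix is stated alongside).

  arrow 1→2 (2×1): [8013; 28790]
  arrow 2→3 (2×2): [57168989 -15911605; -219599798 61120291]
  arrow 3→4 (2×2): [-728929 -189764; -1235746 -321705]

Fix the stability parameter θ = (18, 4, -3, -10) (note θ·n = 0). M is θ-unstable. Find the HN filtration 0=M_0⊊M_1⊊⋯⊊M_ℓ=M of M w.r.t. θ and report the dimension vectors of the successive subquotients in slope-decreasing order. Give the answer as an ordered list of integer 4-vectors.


Via rank(M_{q-1}∘⋯∘M_p): M ≅ I[1,4], I[2,4].
μ_θ-semistable layers: μ^(1)=9/4; μ^(2)=-3

((1, 1, 1, 1); (0, 1, 1, 1))


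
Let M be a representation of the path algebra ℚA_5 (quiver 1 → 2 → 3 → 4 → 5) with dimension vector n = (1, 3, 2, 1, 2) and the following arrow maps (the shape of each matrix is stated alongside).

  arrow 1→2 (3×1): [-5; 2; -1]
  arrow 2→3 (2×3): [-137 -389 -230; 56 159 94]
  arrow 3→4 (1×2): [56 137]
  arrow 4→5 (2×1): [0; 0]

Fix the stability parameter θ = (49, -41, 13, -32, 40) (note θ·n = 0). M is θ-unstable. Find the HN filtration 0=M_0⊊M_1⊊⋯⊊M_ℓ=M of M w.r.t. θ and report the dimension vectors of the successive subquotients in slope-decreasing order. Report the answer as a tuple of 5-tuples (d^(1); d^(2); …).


Barcode: M ≅ I[1,3], I[2,2], I[2,4], I[5,5]^2. HN layers by μ_θ (5 steps, strictly decreasing):
  μ^(1)=40; μ^(2)=13; μ^(3)=4; μ^(4)=-19/2; μ^(5)=-41

((0, 0, 0, 0, 2); (0, 0, 1, 0, 0); (1, 1, 0, 0, 0); (0, 0, 1, 1, 0); (0, 2, 0, 0, 0))


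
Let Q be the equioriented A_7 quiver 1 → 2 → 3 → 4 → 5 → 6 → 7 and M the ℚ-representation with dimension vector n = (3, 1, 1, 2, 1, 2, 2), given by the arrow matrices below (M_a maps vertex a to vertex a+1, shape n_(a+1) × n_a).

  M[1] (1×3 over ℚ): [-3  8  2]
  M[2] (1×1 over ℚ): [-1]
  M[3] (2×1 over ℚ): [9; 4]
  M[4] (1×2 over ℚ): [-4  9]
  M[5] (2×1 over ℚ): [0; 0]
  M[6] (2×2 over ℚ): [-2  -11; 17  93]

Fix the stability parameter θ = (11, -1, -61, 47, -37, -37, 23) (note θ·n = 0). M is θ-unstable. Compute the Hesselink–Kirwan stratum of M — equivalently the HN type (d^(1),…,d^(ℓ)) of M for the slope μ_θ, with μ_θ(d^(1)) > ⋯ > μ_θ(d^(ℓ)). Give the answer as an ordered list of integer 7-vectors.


Via rank(M_{q-1}∘⋯∘M_p): M ≅ I[1,1]^2, I[1,4], I[4,5], I[6,7]^2.
μ_θ-semistable layers: μ^(1)=47; μ^(2)=23; μ^(3)=11; μ^(4)=5; μ^(5)=-17; μ^(6)=-37

((0, 0, 0, 1, 0, 0, 0); (0, 0, 0, 0, 0, 0, 2); (2, 0, 0, 0, 0, 0, 0); (0, 0, 0, 1, 1, 0, 0); (1, 1, 1, 0, 0, 0, 0); (0, 0, 0, 0, 0, 2, 0))


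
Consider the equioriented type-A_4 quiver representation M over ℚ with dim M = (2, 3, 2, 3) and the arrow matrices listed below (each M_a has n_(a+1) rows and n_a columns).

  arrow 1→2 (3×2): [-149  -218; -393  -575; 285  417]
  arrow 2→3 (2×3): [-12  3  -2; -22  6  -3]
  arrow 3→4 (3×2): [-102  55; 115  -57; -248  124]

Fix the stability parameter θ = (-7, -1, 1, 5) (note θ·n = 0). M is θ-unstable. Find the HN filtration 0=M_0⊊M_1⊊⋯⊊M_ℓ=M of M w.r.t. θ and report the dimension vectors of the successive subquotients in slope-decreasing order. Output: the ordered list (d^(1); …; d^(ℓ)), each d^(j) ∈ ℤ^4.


Interval decomposition of M: I[1,2], I[1,4], I[2,4], I[4,4].
HN type (ℓ=4): μ^(1)=5; μ^(2)=1; μ^(3)=-1; μ^(4)=-7

((0, 0, 0, 3); (0, 0, 2, 0); (0, 3, 0, 0); (2, 0, 0, 0))


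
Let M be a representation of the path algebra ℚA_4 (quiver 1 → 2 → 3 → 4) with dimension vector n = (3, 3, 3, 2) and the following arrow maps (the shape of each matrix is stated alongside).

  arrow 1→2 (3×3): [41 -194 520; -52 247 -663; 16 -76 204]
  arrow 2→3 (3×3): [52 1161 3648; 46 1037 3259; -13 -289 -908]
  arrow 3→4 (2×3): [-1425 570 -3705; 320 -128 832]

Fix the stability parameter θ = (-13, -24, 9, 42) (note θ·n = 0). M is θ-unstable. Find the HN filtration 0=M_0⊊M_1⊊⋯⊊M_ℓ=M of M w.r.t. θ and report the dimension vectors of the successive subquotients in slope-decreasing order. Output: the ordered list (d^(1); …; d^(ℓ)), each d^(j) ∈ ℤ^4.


Interval decomposition of M: I[1,1], I[1,3], I[1,4], I[2,3], I[4,4].
HN type (ℓ=5): μ^(1)=42; μ^(2)=9; μ^(3)=-13; μ^(4)=-37/2; μ^(5)=-24

((0, 0, 0, 2); (0, 0, 3, 0); (1, 0, 0, 0); (2, 2, 0, 0); (0, 1, 0, 0))


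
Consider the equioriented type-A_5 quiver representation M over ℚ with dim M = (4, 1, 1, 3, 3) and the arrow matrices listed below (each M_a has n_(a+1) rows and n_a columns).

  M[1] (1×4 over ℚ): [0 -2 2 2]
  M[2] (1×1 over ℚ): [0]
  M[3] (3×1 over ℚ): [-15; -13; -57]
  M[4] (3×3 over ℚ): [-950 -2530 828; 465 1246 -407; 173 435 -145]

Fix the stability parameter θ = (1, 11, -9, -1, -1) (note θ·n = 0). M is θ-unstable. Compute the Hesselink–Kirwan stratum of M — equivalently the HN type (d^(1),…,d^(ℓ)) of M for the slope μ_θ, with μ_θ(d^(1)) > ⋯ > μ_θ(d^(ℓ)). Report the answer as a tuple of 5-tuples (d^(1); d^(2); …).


Barcode: M ≅ I[1,1]^3, I[1,2], I[3,5], I[4,5]^2. HN layers by μ_θ (4 steps, strictly decreasing):
  μ^(1)=11; μ^(2)=1; μ^(3)=-1; μ^(4)=-9

((0, 1, 0, 0, 0); (4, 0, 0, 0, 0); (0, 0, 0, 3, 3); (0, 0, 1, 0, 0))


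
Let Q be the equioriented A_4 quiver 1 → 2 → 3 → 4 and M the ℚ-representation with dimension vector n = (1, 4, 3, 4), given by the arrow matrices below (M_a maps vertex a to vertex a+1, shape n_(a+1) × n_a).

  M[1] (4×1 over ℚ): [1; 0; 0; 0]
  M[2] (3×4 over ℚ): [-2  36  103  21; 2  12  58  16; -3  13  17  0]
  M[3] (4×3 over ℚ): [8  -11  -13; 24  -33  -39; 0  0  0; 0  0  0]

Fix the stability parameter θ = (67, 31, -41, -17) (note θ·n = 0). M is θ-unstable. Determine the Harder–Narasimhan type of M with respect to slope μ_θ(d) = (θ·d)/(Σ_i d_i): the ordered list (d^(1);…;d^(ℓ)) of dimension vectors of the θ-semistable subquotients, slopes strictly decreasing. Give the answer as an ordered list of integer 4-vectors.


Interval decomposition of M: I[1,4], I[2,2], I[2,3]^2, I[4,4]^3.
HN type (ℓ=4): μ^(1)=31; μ^(2)=10; μ^(3)=-5; μ^(4)=-17

((0, 1, 0, 0); (1, 1, 1, 1); (0, 2, 2, 0); (0, 0, 0, 3))


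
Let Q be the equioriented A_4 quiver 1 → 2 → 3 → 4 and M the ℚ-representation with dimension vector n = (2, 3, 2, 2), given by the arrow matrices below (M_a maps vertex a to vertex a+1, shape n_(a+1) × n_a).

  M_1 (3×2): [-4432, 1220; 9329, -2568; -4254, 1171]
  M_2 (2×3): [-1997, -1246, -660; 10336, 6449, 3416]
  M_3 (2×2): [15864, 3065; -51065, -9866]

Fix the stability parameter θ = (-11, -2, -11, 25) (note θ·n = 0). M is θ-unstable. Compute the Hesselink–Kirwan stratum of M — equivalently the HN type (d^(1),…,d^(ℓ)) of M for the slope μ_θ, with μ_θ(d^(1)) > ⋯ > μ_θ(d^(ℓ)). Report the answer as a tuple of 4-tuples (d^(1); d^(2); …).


Via rank(M_{q-1}∘⋯∘M_p): M ≅ I[1,2], I[1,4], I[2,4].
μ_θ-semistable layers: μ^(1)=25; μ^(2)=-2; μ^(3)=-13/2; μ^(4)=-11

((0, 0, 0, 2); (0, 1, 0, 0); (0, 2, 2, 0); (2, 0, 0, 0))


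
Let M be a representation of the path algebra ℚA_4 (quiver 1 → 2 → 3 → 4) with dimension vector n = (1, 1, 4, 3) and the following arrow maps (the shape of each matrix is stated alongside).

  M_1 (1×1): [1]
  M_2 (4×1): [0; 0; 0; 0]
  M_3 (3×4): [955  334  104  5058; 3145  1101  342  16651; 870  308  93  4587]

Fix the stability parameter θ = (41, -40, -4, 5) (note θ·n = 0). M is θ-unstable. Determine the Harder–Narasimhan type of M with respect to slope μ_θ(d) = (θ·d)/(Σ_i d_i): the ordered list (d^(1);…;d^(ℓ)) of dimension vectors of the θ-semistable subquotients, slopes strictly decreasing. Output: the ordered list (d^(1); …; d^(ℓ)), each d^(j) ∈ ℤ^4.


Interval decomposition of M: I[1,2], I[3,3], I[3,4]^3.
HN type (ℓ=3): μ^(1)=5; μ^(2)=1/2; μ^(3)=-4

((0, 0, 0, 3); (1, 1, 0, 0); (0, 0, 4, 0))
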